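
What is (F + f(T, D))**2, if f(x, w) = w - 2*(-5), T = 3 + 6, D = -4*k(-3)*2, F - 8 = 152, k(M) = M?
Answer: 37636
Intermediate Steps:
F = 160 (F = 8 + 152 = 160)
D = 24 (D = -4*(-3)*2 = 12*2 = 24)
T = 9
f(x, w) = 10 + w (f(x, w) = w + 10 = 10 + w)
(F + f(T, D))**2 = (160 + (10 + 24))**2 = (160 + 34)**2 = 194**2 = 37636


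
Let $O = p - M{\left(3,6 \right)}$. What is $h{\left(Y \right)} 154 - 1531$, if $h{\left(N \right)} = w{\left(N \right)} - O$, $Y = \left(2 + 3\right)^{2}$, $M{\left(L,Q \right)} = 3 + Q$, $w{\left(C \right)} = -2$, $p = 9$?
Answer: $-1839$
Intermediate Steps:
$O = 0$ ($O = 9 - \left(3 + 6\right) = 9 - 9 = 0$)
$Y = 25$ ($Y = 5^{2} = 25$)
$h{\left(N \right)} = -2$ ($h{\left(N \right)} = -2 - 0 = -2 + 0 = -2$)
$h{\left(Y \right)} 154 - 1531 = \left(-2\right) 154 - 1531 = -308 - 1531 = -1839$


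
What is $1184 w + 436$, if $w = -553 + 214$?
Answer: $-400940$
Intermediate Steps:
$w = -339$
$1184 w + 436 = 1184 \left(-339\right) + 436 = -401376 + 436 = -400940$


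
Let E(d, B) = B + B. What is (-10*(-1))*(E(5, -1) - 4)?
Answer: -60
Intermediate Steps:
E(d, B) = 2*B
(-10*(-1))*(E(5, -1) - 4) = (-10*(-1))*(2*(-1) - 4) = 10*(-2 - 4) = 10*(-6) = -60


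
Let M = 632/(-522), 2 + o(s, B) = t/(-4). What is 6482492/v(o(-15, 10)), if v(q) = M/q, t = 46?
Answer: 11420530281/158 ≈ 7.2282e+7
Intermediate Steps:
o(s, B) = -27/2 (o(s, B) = -2 + 46/(-4) = -2 + 46*(-¼) = -2 - 23/2 = -27/2)
M = -316/261 (M = 632*(-1/522) = -316/261 ≈ -1.2107)
v(q) = -316/(261*q)
6482492/v(o(-15, 10)) = 6482492/((-316/(261*(-27/2)))) = 6482492/((-316/261*(-2/27))) = 6482492/(632/7047) = 6482492*(7047/632) = 11420530281/158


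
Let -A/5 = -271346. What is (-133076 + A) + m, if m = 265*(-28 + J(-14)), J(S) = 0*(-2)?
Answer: 1216234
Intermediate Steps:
J(S) = 0
m = -7420 (m = 265*(-28 + 0) = 265*(-28) = -7420)
A = 1356730 (A = -5*(-271346) = 1356730)
(-133076 + A) + m = (-133076 + 1356730) - 7420 = 1223654 - 7420 = 1216234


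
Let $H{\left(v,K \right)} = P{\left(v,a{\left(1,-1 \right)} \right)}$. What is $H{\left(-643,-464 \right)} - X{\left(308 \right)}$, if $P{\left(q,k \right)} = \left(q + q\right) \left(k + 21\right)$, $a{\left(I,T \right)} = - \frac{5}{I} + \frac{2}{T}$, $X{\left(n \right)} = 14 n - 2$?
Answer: $-22314$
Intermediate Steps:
$X{\left(n \right)} = -2 + 14 n$
$P{\left(q,k \right)} = 2 q \left(21 + k\right)$
$H{\left(v,K \right)} = 28 v$ ($H{\left(v,K \right)} = 2 v \left(21 + \left(- \frac{5}{1} + \frac{2}{-1}\right)\right) = 2 v \left(21 + \left(\left(-5\right) 1 + 2 \left(-1\right)\right)\right) = 2 v \left(21 - 7\right) = 2 v 14 = 28 v$)
$H{\left(-643,-464 \right)} - X{\left(308 \right)} = 28 \left(-643\right) - \left(-2 + 14 \cdot 308\right) = -18004 - \left(-2 + 4312\right) = -18004 - 4310 = -22314$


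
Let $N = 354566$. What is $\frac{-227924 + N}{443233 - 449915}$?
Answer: $- \frac{63321}{3341} \approx -18.953$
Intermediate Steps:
$\frac{-227924 + N}{443233 - 449915} = \frac{-227924 + 354566}{443233 - 449915} = \frac{126642}{-6682} = 126642 \left(- \frac{1}{6682}\right) = - \frac{63321}{3341}$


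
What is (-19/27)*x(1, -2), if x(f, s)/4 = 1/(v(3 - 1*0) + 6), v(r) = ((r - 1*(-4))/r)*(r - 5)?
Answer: -19/9 ≈ -2.1111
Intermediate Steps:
v(r) = (-5 + r)*(4 + r)/r (v(r) = ((r + 4)/r)*(-5 + r) = ((4 + r)/r)*(-5 + r) = (-5 + r)*(4 + r)/r)
x(f, s) = 3 (x(f, s) = 4/((-1 + (3 - 1*0) - 20/(3 - 1*0)) + 6) = 4/((-1 + (3 + 0) - 20/(3 + 0)) + 6) = 4/((-1 + 3 - 20/3) + 6) = 4/(-14/3 + 6) = 4/(4/3) = 4*(¾) = 3)
(-19/27)*x(1, -2) = -19/27*3 = -19/9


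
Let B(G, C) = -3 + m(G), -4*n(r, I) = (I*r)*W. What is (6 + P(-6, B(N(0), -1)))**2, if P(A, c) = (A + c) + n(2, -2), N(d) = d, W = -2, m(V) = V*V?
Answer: 25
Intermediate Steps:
m(V) = V**2
n(r, I) = I*r/2 (n(r, I) = -I*r*(-2)/4 = -(-1)*I*r/2 = I*r/2)
B(G, C) = -3 + G**2
P(A, c) = -2 + A + c (P(A, c) = (A + c) + (1/2)*(-2)*2 = (A + c) - 2 = -2 + A + c)
(6 + P(-6, B(N(0), -1)))**2 = (6 + (-2 - 6 + (-3 + 0**2)))**2 = (6 + (-2 - 6 + (-3 + 0)))**2 = (6 + (-2 - 6 - 3))**2 = (6 - 11)**2 = (-5)**2 = 25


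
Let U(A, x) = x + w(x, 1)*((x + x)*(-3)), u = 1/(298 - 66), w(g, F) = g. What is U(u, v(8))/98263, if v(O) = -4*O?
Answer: -6176/98263 ≈ -0.062852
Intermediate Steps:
u = 1/232 ≈ 0.0043103
U(A, x) = x - 6*x**2 (U(A, x) = x + x*((x + x)*(-3)) = x + x*((2*x)*(-3)) = x + x*(-6*x) = x - 6*x**2)
U(u, v(8))/98263 = ((-4*8)*(1 - (-24)*8))/98263 = -32*(1 - 6*(-32))*(1/98263) = -32*(1 + 192)*(1/98263) = -32*193*(1/98263) = -6176*1/98263 = -6176/98263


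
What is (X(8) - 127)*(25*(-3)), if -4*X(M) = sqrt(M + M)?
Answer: 9600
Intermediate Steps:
X(M) = -sqrt(2)*sqrt(M)/4 (X(M) = -sqrt(M + M)/4 = -sqrt(2)*sqrt(M)/4)
(X(8) - 127)*(25*(-3)) = (-sqrt(2)*sqrt(8)/4 - 127)*(25*(-3)) = (-sqrt(2)*2*sqrt(2)/4 - 127)*(-75) = (-1 - 127)*(-75) = -128*(-75) = 9600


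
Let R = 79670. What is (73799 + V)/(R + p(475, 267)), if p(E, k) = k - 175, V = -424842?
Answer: -351043/79762 ≈ -4.4011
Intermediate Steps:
p(E, k) = -175 + k
(73799 + V)/(R + p(475, 267)) = (73799 - 424842)/(79670 + (-175 + 267)) = -351043/(79670 + 92) = -351043/79762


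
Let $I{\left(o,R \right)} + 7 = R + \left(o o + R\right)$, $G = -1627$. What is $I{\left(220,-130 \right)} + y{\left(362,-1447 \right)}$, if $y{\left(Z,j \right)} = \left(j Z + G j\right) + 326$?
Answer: $1878914$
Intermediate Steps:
$y{\left(Z,j \right)} = 326 - 1627 j + Z j$ ($y{\left(Z,j \right)} = \left(j Z - 1627 j\right) + 326 = \left(Z j - 1627 j\right) + 326 = \left(- 1627 j + Z j\right) + 326 = 326 - 1627 j + Z j$)
$I{\left(o,R \right)} = -7 + o^{2} + 2 R$ ($I{\left(o,R \right)} = -7 + \left(R + \left(o o + R\right)\right) = -7 + \left(R + \left(o^{2} + R\right)\right) = -7 + \left(R + \left(R + o^{2}\right)\right) = -7 + \left(o^{2} + 2 R\right) = -7 + o^{2} + 2 R$)
$I{\left(220,-130 \right)} + y{\left(362,-1447 \right)} = \left(-7 + 220^{2} + 2 \left(-130\right)\right) + \left(326 - -2354269 + 362 \left(-1447\right)\right) = \left(-7 + 48400 - 260\right) + \left(326 + 2354269 - 523814\right) = 48133 + 1830781 = 1878914$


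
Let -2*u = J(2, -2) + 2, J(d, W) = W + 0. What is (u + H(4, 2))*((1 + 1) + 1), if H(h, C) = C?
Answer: 6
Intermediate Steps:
J(d, W) = W
u = 0 (u = -(-2 + 2)/2 = -½*0 = 0)
(u + H(4, 2))*((1 + 1) + 1) = (0 + 2)*((1 + 1) + 1) = 2*(2 + 1) = 2*3 = 6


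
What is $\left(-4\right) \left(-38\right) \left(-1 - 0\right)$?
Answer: $-152$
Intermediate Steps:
$\left(-4\right) \left(-38\right) \left(-1 - 0\right) = 152 \left(-1 + 0\right) = 152 \left(-1\right) = -152$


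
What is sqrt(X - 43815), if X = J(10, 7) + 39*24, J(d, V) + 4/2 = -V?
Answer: 2*I*sqrt(10722) ≈ 207.09*I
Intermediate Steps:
J(d, V) = -2 - V
X = 927 (X = (-2 - 1*7) + 39*24 = (-2 - 7) + 936 = -9 + 936 = 927)
sqrt(X - 43815) = sqrt(927 - 43815) = sqrt(-42888) = 2*I*sqrt(10722)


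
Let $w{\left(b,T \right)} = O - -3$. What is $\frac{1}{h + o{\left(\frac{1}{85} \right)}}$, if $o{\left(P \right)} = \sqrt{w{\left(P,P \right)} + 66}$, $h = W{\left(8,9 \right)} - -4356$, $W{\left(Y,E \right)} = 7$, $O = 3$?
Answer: $\frac{4363}{19035697} - \frac{6 \sqrt{2}}{19035697} \approx 0.00022876$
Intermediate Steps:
$h = 4363$ ($h = 7 - -4356 = 7 + 4356 = 4363$)
$w{\left(b,T \right)} = 6$ ($w{\left(b,T \right)} = 3 - -3 = 3 + 3 = 6$)
$o{\left(P \right)} = 6 \sqrt{2}$ ($o{\left(P \right)} = \sqrt{6 + 66} = \sqrt{72} = 6 \sqrt{2}$)
$\frac{1}{h + o{\left(\frac{1}{85} \right)}} = \frac{1}{4363 + 6 \sqrt{2}}$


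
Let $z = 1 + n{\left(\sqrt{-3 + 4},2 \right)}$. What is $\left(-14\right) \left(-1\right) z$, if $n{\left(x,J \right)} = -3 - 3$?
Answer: $-70$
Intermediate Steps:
$n{\left(x,J \right)} = -6$ ($n{\left(x,J \right)} = -3 - 3 = -6$)
$z = -5$ ($z = 1 - 6 = -5$)
$\left(-14\right) \left(-1\right) z = \left(-14\right) \left(-1\right) \left(-5\right) = 14 \left(-5\right) = -70$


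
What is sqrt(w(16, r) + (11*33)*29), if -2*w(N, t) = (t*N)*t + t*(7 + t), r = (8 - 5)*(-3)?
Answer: sqrt(9870) ≈ 99.348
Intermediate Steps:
r = -9 (r = 3*(-3) = -9)
w(N, t) = -N*t**2/2 - t*(7 + t)/2 (w(N, t) = -((t*N)*t + t*(7 + t))/2 = -((N*t)*t + t*(7 + t))/2 = -(N*t**2 + t*(7 + t))/2 = -N*t**2/2 - t*(7 + t)/2)
sqrt(w(16, r) + (11*33)*29) = sqrt(-1/2*(-9)*(7 - 9 + 16*(-9)) + (11*33)*29) = sqrt(-1/2*(-9)*(7 - 9 - 144) + 363*29) = sqrt(-1/2*(-9)*(-146) + 10527) = sqrt(-657 + 10527) = sqrt(9870)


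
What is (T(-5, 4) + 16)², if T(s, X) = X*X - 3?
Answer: 841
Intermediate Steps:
T(s, X) = -3 + X² (T(s, X) = X² - 3 = -3 + X²)
(T(-5, 4) + 16)² = ((-3 + 4²) + 16)² = ((-3 + 16) + 16)² = (13 + 16)² = 29² = 841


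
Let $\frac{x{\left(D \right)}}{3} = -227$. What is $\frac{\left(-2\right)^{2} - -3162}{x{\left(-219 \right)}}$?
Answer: $- \frac{3166}{681} \approx -4.649$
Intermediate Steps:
$x{\left(D \right)} = -681$ ($x{\left(D \right)} = 3 \left(-227\right) = -681$)
$\frac{\left(-2\right)^{2} - -3162}{x{\left(-219 \right)}} = \frac{\left(-2\right)^{2} - -3162}{-681} = \left(4 + 3162\right) \left(- \frac{1}{681}\right) = 3166 \left(- \frac{1}{681}\right) = - \frac{3166}{681}$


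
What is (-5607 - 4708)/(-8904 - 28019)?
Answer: 10315/36923 ≈ 0.27937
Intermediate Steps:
(-5607 - 4708)/(-8904 - 28019) = -10315/(-36923) = -10315*(-1/36923) = 10315/36923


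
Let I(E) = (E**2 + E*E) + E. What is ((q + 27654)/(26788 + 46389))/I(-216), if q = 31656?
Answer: 3295/378471444 ≈ 8.7061e-6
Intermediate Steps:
I(E) = E + 2*E**2 (I(E) = (E**2 + E**2) + E = 2*E**2 + E = E + 2*E**2)
((q + 27654)/(26788 + 46389))/I(-216) = ((31656 + 27654)/(26788 + 46389))/((-216*(1 + 2*(-216)))) = (59310/73177)/((-216*(1 - 432))) = (59310*(1/73177))/((-216*(-431))) = (59310/73177)/93096 = (59310/73177)*(1/93096) = 3295/378471444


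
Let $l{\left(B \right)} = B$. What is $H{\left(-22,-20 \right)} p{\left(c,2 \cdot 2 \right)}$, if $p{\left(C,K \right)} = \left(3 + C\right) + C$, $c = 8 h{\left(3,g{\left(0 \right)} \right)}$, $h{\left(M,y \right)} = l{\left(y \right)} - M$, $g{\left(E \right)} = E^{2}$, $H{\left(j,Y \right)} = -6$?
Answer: $270$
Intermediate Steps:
$h{\left(M,y \right)} = y - M$
$c = -24$ ($c = 8 \left(0^{2} - 3\right) = 8 \left(0 - 3\right) = 8 \left(-3\right) = -24$)
$p{\left(C,K \right)} = 3 + 2 C$
$H{\left(-22,-20 \right)} p{\left(c,2 \cdot 2 \right)} = - 6 \left(3 + 2 \left(-24\right)\right) = - 6 \left(3 - 48\right) = \left(-6\right) \left(-45\right) = 270$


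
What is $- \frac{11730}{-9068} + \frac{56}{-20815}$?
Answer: $\frac{121826071}{94375210} \approx 1.2909$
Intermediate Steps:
$- \frac{11730}{-9068} + \frac{56}{-20815} = \left(-11730\right) \left(- \frac{1}{9068}\right) + 56 \left(- \frac{1}{20815}\right) = \frac{5865}{4534} - \frac{56}{20815} = \frac{121826071}{94375210}$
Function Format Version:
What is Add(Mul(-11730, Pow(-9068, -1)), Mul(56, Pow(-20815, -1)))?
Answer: Rational(121826071, 94375210) ≈ 1.2909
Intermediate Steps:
Add(Mul(-11730, Pow(-9068, -1)), Mul(56, Pow(-20815, -1))) = Add(Mul(-11730, Rational(-1, 9068)), Mul(56, Rational(-1, 20815))) = Add(Rational(5865, 4534), Rational(-56, 20815)) = Rational(121826071, 94375210)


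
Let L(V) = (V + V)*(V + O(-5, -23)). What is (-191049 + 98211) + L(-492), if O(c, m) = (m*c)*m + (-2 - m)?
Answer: 2973306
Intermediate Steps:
O(c, m) = -2 - m + c*m² (O(c, m) = (c*m)*m + (-2 - m) = c*m² + (-2 - m) = -2 - m + c*m²)
L(V) = 2*V*(-2624 + V) (L(V) = (V + V)*(V + (-2 - 1*(-23) - 5*(-23)²)) = (2*V)*(V + (-2 + 23 - 5*529)) = (2*V)*(V + (-2 + 23 - 2645)) = (2*V)*(V - 2624) = (2*V)*(-2624 + V) = 2*V*(-2624 + V))
(-191049 + 98211) + L(-492) = (-191049 + 98211) + 2*(-492)*(-2624 - 492) = -92838 + 2*(-492)*(-3116) = -92838 + 3066144 = 2973306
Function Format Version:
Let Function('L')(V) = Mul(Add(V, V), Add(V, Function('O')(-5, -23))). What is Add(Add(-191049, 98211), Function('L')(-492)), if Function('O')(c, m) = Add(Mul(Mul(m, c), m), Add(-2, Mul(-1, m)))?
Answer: 2973306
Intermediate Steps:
Function('O')(c, m) = Add(-2, Mul(-1, m), Mul(c, Pow(m, 2))) (Function('O')(c, m) = Add(Mul(Mul(c, m), m), Add(-2, Mul(-1, m))) = Add(Mul(c, Pow(m, 2)), Add(-2, Mul(-1, m))) = Add(-2, Mul(-1, m), Mul(c, Pow(m, 2))))
Function('L')(V) = Mul(2, V, Add(-2624, V)) (Function('L')(V) = Mul(Add(V, V), Add(V, Add(-2, Mul(-1, -23), Mul(-5, Pow(-23, 2))))) = Mul(Mul(2, V), Add(V, Add(-2, 23, Mul(-5, 529)))) = Mul(Mul(2, V), Add(V, Add(-2, 23, -2645))) = Mul(Mul(2, V), Add(V, -2624)) = Mul(Mul(2, V), Add(-2624, V)) = Mul(2, V, Add(-2624, V)))
Add(Add(-191049, 98211), Function('L')(-492)) = Add(Add(-191049, 98211), Mul(2, -492, Add(-2624, -492))) = Add(-92838, Mul(2, -492, -3116)) = Add(-92838, 3066144) = 2973306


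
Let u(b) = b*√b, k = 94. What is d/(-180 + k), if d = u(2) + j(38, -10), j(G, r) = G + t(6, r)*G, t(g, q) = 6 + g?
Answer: -247/43 - √2/43 ≈ -5.7771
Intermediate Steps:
u(b) = b^(3/2)
j(G, r) = 13*G (j(G, r) = G + (6 + 6)*G = G + 12*G = 13*G)
d = 494 + 2*√2 (d = 2^(3/2) + 13*38 = 2*√2 + 494 = 494 + 2*√2 ≈ 496.83)
d/(-180 + k) = (494 + 2*√2)/(-180 + 94) = (494 + 2*√2)/(-86) = -(494 + 2*√2)/86 = -247/43 - √2/43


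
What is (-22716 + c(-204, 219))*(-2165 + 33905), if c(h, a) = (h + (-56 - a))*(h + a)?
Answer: -949057740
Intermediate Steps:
c(h, a) = (a + h)*(-56 + h - a) (c(h, a) = (-56 + h - a)*(a + h) = (a + h)*(-56 + h - a))
(-22716 + c(-204, 219))*(-2165 + 33905) = (-22716 + ((-204)² - 1*219² - 56*219 - 56*(-204)))*(-2165 + 33905) = (-22716 + (41616 - 1*47961 - 12264 + 11424))*31740 = (-22716 + (41616 - 47961 - 12264 + 11424))*31740 = (-22716 - 7185)*31740 = -29901*31740 = -949057740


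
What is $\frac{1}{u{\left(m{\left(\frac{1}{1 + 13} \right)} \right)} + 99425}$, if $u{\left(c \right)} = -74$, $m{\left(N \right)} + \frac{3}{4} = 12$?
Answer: $\frac{1}{99351} \approx 1.0065 \cdot 10^{-5}$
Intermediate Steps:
$m{\left(N \right)} = \frac{45}{4}$ ($m{\left(N \right)} = - \frac{3}{4} + 12 = \frac{45}{4}$)
$\frac{1}{u{\left(m{\left(\frac{1}{1 + 13} \right)} \right)} + 99425} = \frac{1}{-74 + 99425} = \frac{1}{99351}$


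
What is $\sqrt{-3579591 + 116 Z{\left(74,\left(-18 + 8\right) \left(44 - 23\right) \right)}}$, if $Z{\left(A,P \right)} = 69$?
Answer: $3 i \sqrt{396843} \approx 1889.9 i$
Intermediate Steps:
$\sqrt{-3579591 + 116 Z{\left(74,\left(-18 + 8\right) \left(44 - 23\right) \right)}} = \sqrt{-3579591 + 116 \cdot 69} = \sqrt{-3579591 + 8004} = \sqrt{-3571587} = 3 i \sqrt{396843}$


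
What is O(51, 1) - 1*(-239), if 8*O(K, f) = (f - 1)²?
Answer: 239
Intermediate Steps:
O(K, f) = (-1 + f)²/8 (O(K, f) = (f - 1)²/8 = (-1 + f)²/8)
O(51, 1) - 1*(-239) = (-1 + 1)²/8 - 1*(-239) = (⅛)*0² + 239 = (⅛)*0 + 239 = 0 + 239 = 239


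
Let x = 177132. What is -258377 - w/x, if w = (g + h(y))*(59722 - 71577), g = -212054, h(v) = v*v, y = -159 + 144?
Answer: -48278067559/177132 ≈ -2.7255e+5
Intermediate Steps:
y = -15
h(v) = v²
w = 2511232795 (w = (-212054 + (-15)²)*(59722 - 71577) = (-212054 + 225)*(-11855) = -211829*(-11855) = 2511232795)
-258377 - w/x = -258377 - 2511232795/177132 = -48278067559/177132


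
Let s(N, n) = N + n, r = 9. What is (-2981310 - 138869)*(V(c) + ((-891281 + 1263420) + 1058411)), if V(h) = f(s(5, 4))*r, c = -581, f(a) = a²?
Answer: -4465846678941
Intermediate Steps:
V(h) = 729 (V(h) = (5 + 4)²*9 = 9²*9 = 81*9 = 729)
(-2981310 - 138869)*(V(c) + ((-891281 + 1263420) + 1058411)) = (-2981310 - 138869)*(729 + ((-891281 + 1263420) + 1058411)) = -3120179*(729 + (372139 + 1058411)) = -3120179*(729 + 1430550) = -3120179*1431279 = -4465846678941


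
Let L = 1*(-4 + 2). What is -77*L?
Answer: 154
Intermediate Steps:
L = -2 (L = 1*(-2) = -2)
-77*L = -77*(-2) = 154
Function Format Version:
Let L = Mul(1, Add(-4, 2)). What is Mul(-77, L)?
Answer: 154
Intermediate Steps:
L = -2 (L = Mul(1, -2) = -2)
Mul(-77, L) = Mul(-77, -2) = 154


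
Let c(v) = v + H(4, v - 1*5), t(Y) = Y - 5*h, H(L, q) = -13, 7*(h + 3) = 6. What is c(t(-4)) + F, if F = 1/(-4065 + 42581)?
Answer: -1694697/269612 ≈ -6.2857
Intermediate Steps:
h = -15/7 (h = -3 + (⅐)*6 = -3 + 6/7 = -15/7 ≈ -2.1429)
t(Y) = 75/7 + Y (t(Y) = Y - 5*(-15/7) = Y + 75/7 = 75/7 + Y)
c(v) = -13 + v (c(v) = v - 13 = -13 + v)
F = 1/38516 ≈ 2.5963e-5
c(t(-4)) + F = (-13 + (75/7 - 4)) + 1/38516 = (-13 + 47/7) + 1/38516 = -44/7 + 1/38516 = -1694697/269612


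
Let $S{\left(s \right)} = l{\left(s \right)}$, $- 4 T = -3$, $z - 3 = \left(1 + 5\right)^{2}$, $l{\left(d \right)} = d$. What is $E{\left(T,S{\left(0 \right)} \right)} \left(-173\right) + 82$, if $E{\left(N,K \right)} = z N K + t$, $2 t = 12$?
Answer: $-956$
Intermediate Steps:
$z = 39$ ($z = 3 + \left(1 + 5\right)^{2} = 3 + 6^{2} = 3 + 36 = 39$)
$T = \frac{3}{4}$ ($T = \left(- \frac{1}{4}\right) \left(-3\right) = \frac{3}{4} \approx 0.75$)
$t = 6$ ($t = \frac{1}{2} \cdot 12 = 6$)
$S{\left(s \right)} = s$
$E{\left(N,K \right)} = 6 + 39 K N$ ($E{\left(N,K \right)} = 39 N K + 6 = 39 K N + 6 = 6 + 39 K N$)
$E{\left(T,S{\left(0 \right)} \right)} \left(-173\right) + 82 = \left(6 + 39 \cdot 0 \cdot \frac{3}{4}\right) \left(-173\right) + 82 = \left(6 + 0\right) \left(-173\right) + 82 = 6 \left(-173\right) + 82 = -1038 + 82 = -956$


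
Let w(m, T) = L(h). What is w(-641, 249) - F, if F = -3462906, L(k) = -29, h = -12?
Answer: 3462877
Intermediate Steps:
w(m, T) = -29
w(-641, 249) - F = -29 - 1*(-3462906) = -29 + 3462906 = 3462877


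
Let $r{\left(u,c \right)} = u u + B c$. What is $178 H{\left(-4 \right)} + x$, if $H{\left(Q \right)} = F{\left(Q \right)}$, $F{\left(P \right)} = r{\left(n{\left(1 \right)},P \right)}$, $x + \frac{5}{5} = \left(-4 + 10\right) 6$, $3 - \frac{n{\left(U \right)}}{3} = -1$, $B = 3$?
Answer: $23531$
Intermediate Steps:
$n{\left(U \right)} = 12$ ($n{\left(U \right)} = 9 - -3 = 9 + 3 = 12$)
$x = 35$ ($x = -1 + \left(-4 + 10\right) 6 = -1 + 6 \cdot 6 = -1 + 36 = 35$)
$r{\left(u,c \right)} = u^{2} + 3 c$ ($r{\left(u,c \right)} = u u + 3 c = u^{2} + 3 c$)
$F{\left(P \right)} = 144 + 3 P$ ($F{\left(P \right)} = 12^{2} + 3 P = 144 + 3 P$)
$H{\left(Q \right)} = 144 + 3 Q$
$178 H{\left(-4 \right)} + x = 178 \left(144 + 3 \left(-4\right)\right) + 35 = 178 \left(144 - 12\right) + 35 = 178 \cdot 132 + 35 = 23496 + 35 = 23531$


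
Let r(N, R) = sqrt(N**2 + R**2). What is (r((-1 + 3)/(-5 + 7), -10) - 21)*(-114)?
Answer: 2394 - 114*sqrt(101) ≈ 1248.3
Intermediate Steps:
(r((-1 + 3)/(-5 + 7), -10) - 21)*(-114) = (sqrt(((-1 + 3)/(-5 + 7))**2 + (-10)**2) - 21)*(-114) = (sqrt((2/2)**2 + 100) - 21)*(-114) = (sqrt((2*(1/2))**2 + 100) - 21)*(-114) = (sqrt(1**2 + 100) - 21)*(-114) = (sqrt(1 + 100) - 21)*(-114) = (sqrt(101) - 21)*(-114) = (-21 + sqrt(101))*(-114) = 2394 - 114*sqrt(101)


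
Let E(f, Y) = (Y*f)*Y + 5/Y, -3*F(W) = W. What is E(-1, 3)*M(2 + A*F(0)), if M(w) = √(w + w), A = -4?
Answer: -44/3 ≈ -14.667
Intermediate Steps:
F(W) = -W/3
E(f, Y) = 5/Y + f*Y² (E(f, Y) = f*Y² + 5/Y = 5/Y + f*Y²)
M(w) = √2*√w (M(w) = √(2*w) = √2*√w)
E(-1, 3)*M(2 + A*F(0)) = ((5 - 1*3³)/3)*(√2*√(2 - (-4)*0/3)) = ((5 - 1*27)/3)*(√2*√(2 - 4*0)) = ((5 - 27)/3)*(√2*√(2 + 0)) = ((⅓)*(-22))*(√2*√2) = -22/3*2 = -44/3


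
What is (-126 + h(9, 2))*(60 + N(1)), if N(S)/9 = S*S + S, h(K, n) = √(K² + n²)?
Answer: -9828 + 78*√85 ≈ -9108.9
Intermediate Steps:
N(S) = 9*S + 9*S² (N(S) = 9*(S*S + S) = 9*(S² + S) = 9*(S + S²) = 9*S + 9*S²)
(-126 + h(9, 2))*(60 + N(1)) = (-126 + √(9² + 2²))*(60 + 9*1*(1 + 1)) = (-126 + √(81 + 4))*(60 + 9*1*2) = (-126 + √85)*(60 + 18) = (-126 + √85)*78 = -9828 + 78*√85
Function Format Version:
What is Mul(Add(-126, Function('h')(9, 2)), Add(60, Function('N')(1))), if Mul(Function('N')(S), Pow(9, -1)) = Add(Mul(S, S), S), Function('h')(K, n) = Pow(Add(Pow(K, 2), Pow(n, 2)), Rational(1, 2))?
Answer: Add(-9828, Mul(78, Pow(85, Rational(1, 2)))) ≈ -9108.9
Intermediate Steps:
Function('N')(S) = Add(Mul(9, S), Mul(9, Pow(S, 2))) (Function('N')(S) = Mul(9, Add(Mul(S, S), S)) = Mul(9, Add(Pow(S, 2), S)) = Mul(9, Add(S, Pow(S, 2))) = Add(Mul(9, S), Mul(9, Pow(S, 2))))
Mul(Add(-126, Function('h')(9, 2)), Add(60, Function('N')(1))) = Mul(Add(-126, Pow(Add(Pow(9, 2), Pow(2, 2)), Rational(1, 2))), Add(60, Mul(9, 1, Add(1, 1)))) = Mul(Add(-126, Pow(Add(81, 4), Rational(1, 2))), Add(60, Mul(9, 1, 2))) = Mul(Add(-126, Pow(85, Rational(1, 2))), Add(60, 18)) = Mul(Add(-126, Pow(85, Rational(1, 2))), 78) = Add(-9828, Mul(78, Pow(85, Rational(1, 2))))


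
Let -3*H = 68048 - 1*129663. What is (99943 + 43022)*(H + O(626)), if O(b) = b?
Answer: 3025758915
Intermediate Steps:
H = 61615/3 (H = -(68048 - 1*129663)/3 = -(68048 - 129663)/3 = -1/3*(-61615) = 61615/3 ≈ 20538.)
(99943 + 43022)*(H + O(626)) = (99943 + 43022)*(61615/3 + 626) = 142965*(63493/3) = 3025758915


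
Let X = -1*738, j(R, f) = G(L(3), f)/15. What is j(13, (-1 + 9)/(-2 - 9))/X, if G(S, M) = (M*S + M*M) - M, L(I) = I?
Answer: 56/669735 ≈ 8.3615e-5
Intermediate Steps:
G(S, M) = M**2 - M + M*S (G(S, M) = (M*S + M**2) - M = (M**2 + M*S) - M = M**2 - M + M*S)
j(R, f) = f*(2 + f)/15 (j(R, f) = (f*(-1 + f + 3))/15 = (f*(2 + f))*(1/15) = f*(2 + f)/15)
X = -738
j(13, (-1 + 9)/(-2 - 9))/X = (((-1 + 9)/(-2 - 9))*(2 + (-1 + 9)/(-2 - 9))/15)/(-738) = ((8/(-11))*(2 + 8/(-11))/15)*(-1/738) = ((8*(-1/11))*(2 + 8*(-1/11))/15)*(-1/738) = ((1/15)*(-8/11)*(2 - 8/11))*(-1/738) = ((1/15)*(-8/11)*(14/11))*(-1/738) = -112/1815*(-1/738) = 56/669735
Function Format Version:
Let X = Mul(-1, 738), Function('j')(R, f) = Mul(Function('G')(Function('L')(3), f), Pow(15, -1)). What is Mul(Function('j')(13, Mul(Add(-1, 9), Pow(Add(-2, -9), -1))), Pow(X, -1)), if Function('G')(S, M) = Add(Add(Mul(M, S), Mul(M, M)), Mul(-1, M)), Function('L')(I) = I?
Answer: Rational(56, 669735) ≈ 8.3615e-5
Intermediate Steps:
Function('G')(S, M) = Add(Pow(M, 2), Mul(-1, M), Mul(M, S)) (Function('G')(S, M) = Add(Add(Mul(M, S), Pow(M, 2)), Mul(-1, M)) = Add(Add(Pow(M, 2), Mul(M, S)), Mul(-1, M)) = Add(Pow(M, 2), Mul(-1, M), Mul(M, S)))
Function('j')(R, f) = Mul(Rational(1, 15), f, Add(2, f)) (Function('j')(R, f) = Mul(Mul(f, Add(-1, f, 3)), Pow(15, -1)) = Mul(Mul(f, Add(2, f)), Rational(1, 15)) = Mul(Rational(1, 15), f, Add(2, f)))
X = -738
Mul(Function('j')(13, Mul(Add(-1, 9), Pow(Add(-2, -9), -1))), Pow(X, -1)) = Mul(Mul(Rational(1, 15), Mul(Add(-1, 9), Pow(Add(-2, -9), -1)), Add(2, Mul(Add(-1, 9), Pow(Add(-2, -9), -1)))), Pow(-738, -1)) = Mul(Mul(Rational(1, 15), Mul(8, Pow(-11, -1)), Add(2, Mul(8, Pow(-11, -1)))), Rational(-1, 738)) = Mul(Mul(Rational(1, 15), Mul(8, Rational(-1, 11)), Add(2, Mul(8, Rational(-1, 11)))), Rational(-1, 738)) = Mul(Mul(Rational(1, 15), Rational(-8, 11), Add(2, Rational(-8, 11))), Rational(-1, 738)) = Mul(Mul(Rational(1, 15), Rational(-8, 11), Rational(14, 11)), Rational(-1, 738)) = Mul(Rational(-112, 1815), Rational(-1, 738)) = Rational(56, 669735)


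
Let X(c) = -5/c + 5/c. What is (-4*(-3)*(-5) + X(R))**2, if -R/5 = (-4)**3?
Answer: 3600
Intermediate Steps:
R = 320 (R = -5*(-4)**3 = -5*(-64) = 320)
X(c) = 0
(-4*(-3)*(-5) + X(R))**2 = (-4*(-3)*(-5) + 0)**2 = (12*(-5) + 0)**2 = (-60 + 0)**2 = (-60)**2 = 3600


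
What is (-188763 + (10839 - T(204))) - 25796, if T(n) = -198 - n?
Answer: -203318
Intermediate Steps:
(-188763 + (10839 - T(204))) - 25796 = (-188763 + (10839 - (-198 - 1*204))) - 25796 = (-188763 + (10839 - (-198 - 204))) - 25796 = (-188763 + (10839 - 1*(-402))) - 25796 = (-188763 + (10839 + 402)) - 25796 = (-188763 + 11241) - 25796 = -177522 - 25796 = -203318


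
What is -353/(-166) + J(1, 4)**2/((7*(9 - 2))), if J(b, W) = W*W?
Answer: 59793/8134 ≈ 7.3510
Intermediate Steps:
J(b, W) = W**2
-353/(-166) + J(1, 4)**2/((7*(9 - 2))) = -353/(-166) + (4**2)**2/((7*(9 - 2))) = -353*(-1/166) + 16**2/((7*7)) = 353/166 + 256/49 = 59793/8134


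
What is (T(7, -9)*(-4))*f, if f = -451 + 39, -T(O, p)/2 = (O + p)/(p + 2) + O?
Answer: -168096/7 ≈ -24014.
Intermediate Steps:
T(O, p) = -2*O - 2*(O + p)/(2 + p) (T(O, p) = -2*((O + p)/(p + 2) + O) = -2*((O + p)/(2 + p) + O) = -2*(O + (O + p)/(2 + p)) = -2*O - 2*(O + p)/(2 + p))
f = -412
(T(7, -9)*(-4))*f = ((2*(-1*(-9) - 3*7 - 1*7*(-9))/(2 - 9))*(-4))*(-412) = ((2*(9 - 21 + 63)/(-7))*(-4))*(-412) = ((2*(-⅐)*51)*(-4))*(-412) = -102/7*(-4)*(-412) = (408/7)*(-412) = -168096/7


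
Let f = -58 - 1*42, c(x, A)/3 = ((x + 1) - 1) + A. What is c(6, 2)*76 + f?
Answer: 1724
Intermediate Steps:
c(x, A) = 3*A + 3*x (c(x, A) = 3*(((x + 1) - 1) + A) = 3*(((1 + x) - 1) + A) = 3*(x + A) = 3*(A + x) = 3*A + 3*x)
f = -100 (f = -58 - 42 = -100)
c(6, 2)*76 + f = (3*2 + 3*6)*76 - 100 = (6 + 18)*76 - 100 = 24*76 - 100 = 1824 - 100 = 1724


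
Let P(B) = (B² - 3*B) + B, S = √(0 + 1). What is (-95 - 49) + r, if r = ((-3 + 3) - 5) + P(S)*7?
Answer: -156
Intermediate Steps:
S = 1 (S = √1 = 1)
P(B) = B² - 2*B
r = -12 (r = ((-3 + 3) - 5) + (1*(-2 + 1))*7 = (0 - 5) + (1*(-1))*7 = -5 - 1*7 = -5 - 7 = -12)
(-95 - 49) + r = (-95 - 49) - 12 = -144 - 12 = -156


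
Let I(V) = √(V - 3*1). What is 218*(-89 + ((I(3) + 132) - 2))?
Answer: 8938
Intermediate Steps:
I(V) = √(-3 + V) (I(V) = √(V - 3) = √(-3 + V))
218*(-89 + ((I(3) + 132) - 2)) = 218*(-89 + ((√(-3 + 3) + 132) - 2)) = 218*(-89 + ((√0 + 132) - 2)) = 218*(-89 + ((0 + 132) - 2)) = 218*(-89 + (132 - 2)) = 218*(-89 + 130) = 218*41 = 8938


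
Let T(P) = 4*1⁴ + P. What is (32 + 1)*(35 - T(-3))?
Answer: 1122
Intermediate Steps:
T(P) = 4 + P (T(P) = 4*1 + P = 4 + P)
(32 + 1)*(35 - T(-3)) = (32 + 1)*(35 - (4 - 3)) = 33*(35 - 1*1) = 33*(35 - 1) = 33*34 = 1122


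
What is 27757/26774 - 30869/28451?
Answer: -36772199/761747074 ≈ -0.048274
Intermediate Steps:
27757/26774 - 30869/28451 = -36772199/761747074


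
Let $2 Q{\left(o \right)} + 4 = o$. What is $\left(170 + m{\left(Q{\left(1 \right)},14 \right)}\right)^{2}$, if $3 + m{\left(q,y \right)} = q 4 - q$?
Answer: $\frac{105625}{4} \approx 26406.0$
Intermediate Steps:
$Q{\left(o \right)} = -2 + \frac{o}{2}$
$m{\left(q,y \right)} = -3 + 3 q$ ($m{\left(q,y \right)} = -3 - \left(q - q 4\right) = -3 + \left(4 q - q\right) = -3 + 3 q$)
$\left(170 + m{\left(Q{\left(1 \right)},14 \right)}\right)^{2} = \left(170 + \left(-3 + 3 \left(-2 + \frac{1}{2} \cdot 1\right)\right)\right)^{2} = \left(170 + \left(-3 + 3 \left(-2 + \frac{1}{2}\right)\right)\right)^{2} = \left(170 + \left(-3 + 3 \left(- \frac{3}{2}\right)\right)\right)^{2} = \left(170 - \frac{15}{2}\right)^{2} = \left(\frac{325}{2}\right)^{2} = \frac{105625}{4}$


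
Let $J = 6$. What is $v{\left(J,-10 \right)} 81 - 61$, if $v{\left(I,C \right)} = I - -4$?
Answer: $749$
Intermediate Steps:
$v{\left(I,C \right)} = 4 + I$ ($v{\left(I,C \right)} = I + 4 = 4 + I$)
$v{\left(J,-10 \right)} 81 - 61 = \left(4 + 6\right) 81 - 61 = 10 \cdot 81 - 61 = 810 - 61 = 749$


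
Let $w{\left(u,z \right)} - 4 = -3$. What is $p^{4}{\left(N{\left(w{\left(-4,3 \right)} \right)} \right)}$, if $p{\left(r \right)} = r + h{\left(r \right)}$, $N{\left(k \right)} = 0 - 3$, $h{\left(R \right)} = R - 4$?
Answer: $10000$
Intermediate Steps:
$h{\left(R \right)} = -4 + R$
$w{\left(u,z \right)} = 1$ ($w{\left(u,z \right)} = 4 - 3 = 1$)
$N{\left(k \right)} = -3$
$p{\left(r \right)} = -4 + 2 r$ ($p{\left(r \right)} = r + \left(-4 + r\right) = -4 + 2 r$)
$p^{4}{\left(N{\left(w{\left(-4,3 \right)} \right)} \right)} = \left(-4 + 2 \left(-3\right)\right)^{4} = \left(-4 - 6\right)^{4} = \left(-10\right)^{4} = 10000$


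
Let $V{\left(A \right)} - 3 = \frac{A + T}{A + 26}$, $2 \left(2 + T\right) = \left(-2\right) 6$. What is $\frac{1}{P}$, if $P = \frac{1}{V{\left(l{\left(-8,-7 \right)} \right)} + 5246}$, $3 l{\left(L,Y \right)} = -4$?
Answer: $\frac{194199}{37} \approx 5248.6$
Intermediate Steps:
$l{\left(L,Y \right)} = - \frac{4}{3}$ ($l{\left(L,Y \right)} = \frac{1}{3} \left(-4\right) = - \frac{4}{3}$)
$T = -8$ ($T = -2 + \frac{\left(-2\right) 6}{2} = -2 + \frac{1}{2} \left(-12\right) = -2 - 6 = -8$)
$V{\left(A \right)} = 3 + \frac{-8 + A}{26 + A}$ ($V{\left(A \right)} = 3 + \frac{A - 8}{A + 26} = 3 + \frac{-8 + A}{26 + A}$)
$P = \frac{37}{194199}$ ($P = \frac{1}{\frac{2 \left(35 + 2 \left(- \frac{4}{3}\right)\right)}{26 - \frac{4}{3}} + 5246} = \frac{1}{\frac{2 \left(35 - \frac{8}{3}\right)}{\frac{74}{3}} + 5246} = \frac{1}{2 \cdot \frac{3}{74} \cdot \frac{97}{3} + 5246} = \frac{1}{\frac{97}{37} + 5246} = \frac{1}{\frac{194199}{37}} = \frac{37}{194199} \approx 0.00019053$)
$\frac{1}{P} = \frac{1}{\frac{37}{194199}} = \frac{194199}{37}$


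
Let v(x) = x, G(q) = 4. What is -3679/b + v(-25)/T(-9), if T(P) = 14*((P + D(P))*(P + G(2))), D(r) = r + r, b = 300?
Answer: -232027/18900 ≈ -12.277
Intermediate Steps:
D(r) = 2*r
T(P) = 42*P*(4 + P) (T(P) = 14*((P + 2*P)*(P + 4)) = 14*((3*P)*(4 + P)) = 14*(3*P*(4 + P)) = 42*P*(4 + P))
-3679/b + v(-25)/T(-9) = -3679/300 - 25*(-1/(378*(4 - 9))) = -3679*1/300 - 25/(42*(-9)*(-5)) = -3679/300 - 25/1890 = -3679/300 - 25*1/1890 = -3679/300 - 5/378 = -232027/18900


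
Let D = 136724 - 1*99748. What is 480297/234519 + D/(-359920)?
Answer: 3420769202/1758501635 ≈ 1.9453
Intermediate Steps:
D = 36976 (D = 136724 - 99748 = 36976)
480297/234519 + D/(-359920) = 480297/234519 + 36976/(-359920) = 480297*(1/234519) + 36976*(-1/359920) = 160099/78173 - 2311/22495 = 3420769202/1758501635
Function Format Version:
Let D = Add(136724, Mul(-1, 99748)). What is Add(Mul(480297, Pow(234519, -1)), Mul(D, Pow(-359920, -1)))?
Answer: Rational(3420769202, 1758501635) ≈ 1.9453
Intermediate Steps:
D = 36976 (D = Add(136724, -99748) = 36976)
Add(Mul(480297, Pow(234519, -1)), Mul(D, Pow(-359920, -1))) = Add(Mul(480297, Pow(234519, -1)), Mul(36976, Pow(-359920, -1))) = Add(Mul(480297, Rational(1, 234519)), Mul(36976, Rational(-1, 359920))) = Add(Rational(160099, 78173), Rational(-2311, 22495)) = Rational(3420769202, 1758501635)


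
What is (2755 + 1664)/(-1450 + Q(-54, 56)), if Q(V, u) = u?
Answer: -4419/1394 ≈ -3.1700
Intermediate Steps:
(2755 + 1664)/(-1450 + Q(-54, 56)) = (2755 + 1664)/(-1450 + 56) = 4419/(-1394) = 4419*(-1/1394) = -4419/1394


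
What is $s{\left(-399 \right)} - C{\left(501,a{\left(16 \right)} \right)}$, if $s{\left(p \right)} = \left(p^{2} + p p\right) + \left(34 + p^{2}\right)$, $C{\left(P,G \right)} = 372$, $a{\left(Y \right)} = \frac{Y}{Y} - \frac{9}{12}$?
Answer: $477265$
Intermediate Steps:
$a{\left(Y \right)} = \frac{1}{4}$ ($a{\left(Y \right)} = 1 - \frac{3}{4} = \frac{1}{4}$)
$s{\left(p \right)} = 34 + 3 p^{2}$ ($s{\left(p \right)} = \left(p^{2} + p^{2}\right) + \left(34 + p^{2}\right) = 2 p^{2} + \left(34 + p^{2}\right) = 34 + 3 p^{2}$)
$s{\left(-399 \right)} - C{\left(501,a{\left(16 \right)} \right)} = \left(34 + 3 \left(-399\right)^{2}\right) - 372 = \left(34 + 3 \cdot 159201\right) - 372 = \left(34 + 477603\right) - 372 = 477637 - 372 = 477265$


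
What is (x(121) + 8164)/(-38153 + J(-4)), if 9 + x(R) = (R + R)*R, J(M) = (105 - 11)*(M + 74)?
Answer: -37437/31573 ≈ -1.1857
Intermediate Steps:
J(M) = 6956 + 94*M (J(M) = 94*(74 + M) = 6956 + 94*M)
x(R) = -9 + 2*R² (x(R) = -9 + (R + R)*R = -9 + (2*R)*R = -9 + 2*R²)
(x(121) + 8164)/(-38153 + J(-4)) = ((-9 + 2*121²) + 8164)/(-38153 + (6956 + 94*(-4))) = ((-9 + 2*14641) + 8164)/(-38153 + (6956 - 376)) = ((-9 + 29282) + 8164)/(-38153 + 6580) = (29273 + 8164)/(-31573) = 37437*(-1/31573) = -37437/31573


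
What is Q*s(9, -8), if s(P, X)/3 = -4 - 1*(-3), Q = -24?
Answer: 72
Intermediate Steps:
s(P, X) = -3 (s(P, X) = 3*(-4 - 1*(-3)) = 3*(-4 + 3) = 3*(-1) = -3)
Q*s(9, -8) = -24*(-3) = 72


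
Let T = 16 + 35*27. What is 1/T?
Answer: 1/961 ≈ 0.0010406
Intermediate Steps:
T = 961 (T = 16 + 945 = 961)
1/T = 1/961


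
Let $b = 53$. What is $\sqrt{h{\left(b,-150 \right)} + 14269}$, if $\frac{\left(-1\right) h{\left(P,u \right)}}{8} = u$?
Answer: $\sqrt{15469} \approx 124.37$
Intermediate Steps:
$h{\left(P,u \right)} = - 8 u$
$\sqrt{h{\left(b,-150 \right)} + 14269} = \sqrt{\left(-8\right) \left(-150\right) + 14269} = \sqrt{1200 + 14269} = \sqrt{15469}$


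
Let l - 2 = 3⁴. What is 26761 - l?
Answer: 26678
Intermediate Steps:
l = 83 (l = 2 + 3⁴ = 2 + 81 = 83)
26761 - l = 26761 - 1*83 = 26761 - 83 = 26678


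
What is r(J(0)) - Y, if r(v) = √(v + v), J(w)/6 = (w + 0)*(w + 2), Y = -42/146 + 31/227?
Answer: 2504/16571 ≈ 0.15111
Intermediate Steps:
Y = -2504/16571 (Y = -42*1/146 + 31*(1/227) = -21/73 + 31/227 = -2504/16571 ≈ -0.15111)
J(w) = 6*w*(2 + w) (J(w) = 6*((w + 0)*(w + 2)) = 6*(w*(2 + w)) = 6*w*(2 + w))
r(v) = √2*√v (r(v) = √(2*v) = √2*√v)
r(J(0)) - Y = √2*√(6*0*(2 + 0)) - 1*(-2504/16571) = √2*√(6*0*2) + 2504/16571 = √2*√0 + 2504/16571 = √2*0 + 2504/16571 = 0 + 2504/16571 = 2504/16571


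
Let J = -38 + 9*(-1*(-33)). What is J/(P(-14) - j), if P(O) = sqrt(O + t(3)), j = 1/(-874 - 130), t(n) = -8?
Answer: 260036/22176353 - 261076144*I*sqrt(22)/22176353 ≈ 0.011726 - 55.219*I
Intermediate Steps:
j = -1/1004 (j = 1/(-1004) = -1/1004 ≈ -0.00099602)
P(O) = sqrt(-8 + O) (P(O) = sqrt(O - 8) = sqrt(-8 + O))
J = 259 (J = -38 + 9*33 = -38 + 297 = 259)
J/(P(-14) - j) = 259/(sqrt(-8 - 14) - 1*(-1/1004)) = 259/(sqrt(-22) + 1/1004) = 259/(I*sqrt(22) + 1/1004) = 259/(1/1004 + I*sqrt(22))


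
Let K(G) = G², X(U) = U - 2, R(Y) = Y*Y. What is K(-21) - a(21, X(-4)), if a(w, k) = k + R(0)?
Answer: 447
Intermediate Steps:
R(Y) = Y²
X(U) = -2 + U
a(w, k) = k (a(w, k) = k + 0² = k + 0 = k)
K(-21) - a(21, X(-4)) = (-21)² - (-2 - 4) = 441 - 1*(-6) = 441 + 6 = 447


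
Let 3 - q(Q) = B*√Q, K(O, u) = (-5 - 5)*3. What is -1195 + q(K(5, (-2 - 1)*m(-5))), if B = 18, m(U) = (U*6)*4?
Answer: -1192 - 18*I*√30 ≈ -1192.0 - 98.59*I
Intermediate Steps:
m(U) = 24*U (m(U) = (6*U)*4 = 24*U)
K(O, u) = -30 (K(O, u) = -10*3 = -30)
q(Q) = 3 - 18*√Q
-1195 + q(K(5, (-2 - 1)*m(-5))) = -1195 + (3 - 18*I*√30) = -1192 - 18*I*√30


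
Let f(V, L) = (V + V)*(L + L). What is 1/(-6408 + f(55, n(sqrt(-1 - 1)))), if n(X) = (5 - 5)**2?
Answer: -1/6408 ≈ -0.00015605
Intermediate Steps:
n(X) = 0 (n(X) = 0**2 = 0)
f(V, L) = 4*L*V (f(V, L) = (2*V)*(2*L) = 4*L*V)
1/(-6408 + f(55, n(sqrt(-1 - 1)))) = 1/(-6408 + 4*0*55) = 1/(-6408 + 0) = 1/(-6408) = -1/6408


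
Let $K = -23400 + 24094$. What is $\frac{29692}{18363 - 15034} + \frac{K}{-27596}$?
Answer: $\frac{408535053}{45933542} \approx 8.894$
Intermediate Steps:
$K = 694$
$\frac{29692}{18363 - 15034} + \frac{K}{-27596} = \frac{29692}{18363 - 15034} + \frac{694}{-27596} = \frac{29692}{3329} + 694 \left(- \frac{1}{27596}\right) = 29692 \cdot \frac{1}{3329} - \frac{347}{13798} = \frac{29692}{3329} - \frac{347}{13798} = \frac{408535053}{45933542}$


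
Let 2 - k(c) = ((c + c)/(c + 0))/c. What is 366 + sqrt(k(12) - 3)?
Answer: 366 + I*sqrt(42)/6 ≈ 366.0 + 1.0801*I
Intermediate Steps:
k(c) = 2 - 2/c (k(c) = 2 - (c + c)/(c + 0)/c = 2 - (2*c)/c/c = 2 - 2/c)
366 + sqrt(k(12) - 3) = 366 + sqrt((2 - 2/12) - 3) = 366 + sqrt((2 - 2*1/12) - 3) = 366 + sqrt((2 - 1/6) - 3) = 366 + sqrt(11/6 - 3) = 366 + sqrt(-7/6) = 366 + I*sqrt(42)/6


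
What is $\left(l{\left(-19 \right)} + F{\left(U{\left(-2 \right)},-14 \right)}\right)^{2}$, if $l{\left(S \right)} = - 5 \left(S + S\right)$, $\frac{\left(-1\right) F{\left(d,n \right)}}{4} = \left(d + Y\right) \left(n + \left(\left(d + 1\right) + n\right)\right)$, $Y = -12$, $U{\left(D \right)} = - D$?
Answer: $656100$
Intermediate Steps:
$F{\left(d,n \right)} = - 4 \left(-12 + d\right) \left(1 + d + 2 n\right)$ ($F{\left(d,n \right)} = - 4 \left(d - 12\right) \left(n + \left(\left(d + 1\right) + n\right)\right) = - 4 \left(-12 + d\right) \left(n + \left(\left(1 + d\right) + n\right)\right) = - 4 \left(-12 + d\right) \left(n + \left(1 + d + n\right)\right) = - 4 \left(-12 + d\right) \left(1 + d + 2 n\right)$)
$l{\left(S \right)} = - 10 S$ ($l{\left(S \right)} = - 5 \cdot 2 S = - 10 S$)
$\left(l{\left(-19 \right)} + F{\left(U{\left(-2 \right)},-14 \right)}\right)^{2} = \left(\left(-10\right) \left(-19\right) + \left(48 - 4 \left(\left(-1\right) \left(-2\right)\right)^{2} + 44 \left(\left(-1\right) \left(-2\right)\right) + 96 \left(-14\right) - 8 \left(\left(-1\right) \left(-2\right)\right) \left(-14\right)\right)\right)^{2} = \left(190 - \left(1208 - 224 + 16\right)\right)^{2} = \left(190 + \left(48 - 16 + 88 - 1344 + 224\right)\right)^{2} = \left(190 - 1000\right)^{2} = \left(-810\right)^{2} = 656100$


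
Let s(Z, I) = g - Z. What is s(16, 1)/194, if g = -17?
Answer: -33/194 ≈ -0.17010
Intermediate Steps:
s(Z, I) = -17 - Z
s(16, 1)/194 = (-17 - 1*16)/194 = (-17 - 16)*(1/194) = -33*1/194 = -33/194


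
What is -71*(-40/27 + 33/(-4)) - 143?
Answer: 59177/108 ≈ 547.94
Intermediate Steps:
-71*(-40/27 + 33/(-4)) - 143 = -71*(-40*1/27 + 33*(-¼)) - 143 = -71*(-40/27 - 33/4) - 143 = -71*(-1051/108) - 143 = 74621/108 - 143 = 59177/108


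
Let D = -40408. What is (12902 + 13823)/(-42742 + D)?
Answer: -1069/3326 ≈ -0.32141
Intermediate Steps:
(12902 + 13823)/(-42742 + D) = (12902 + 13823)/(-42742 - 40408) = 26725/(-83150) = 26725*(-1/83150) = -1069/3326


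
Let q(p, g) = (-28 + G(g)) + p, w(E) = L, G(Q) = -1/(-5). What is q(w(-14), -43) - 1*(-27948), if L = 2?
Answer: 139611/5 ≈ 27922.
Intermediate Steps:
G(Q) = ⅕ (G(Q) = -1*(-⅕) = ⅕)
w(E) = 2
q(p, g) = -139/5 + p (q(p, g) = (-28 + ⅕) + p = -139/5 + p)
q(w(-14), -43) - 1*(-27948) = (-139/5 + 2) - 1*(-27948) = -129/5 + 27948 = 139611/5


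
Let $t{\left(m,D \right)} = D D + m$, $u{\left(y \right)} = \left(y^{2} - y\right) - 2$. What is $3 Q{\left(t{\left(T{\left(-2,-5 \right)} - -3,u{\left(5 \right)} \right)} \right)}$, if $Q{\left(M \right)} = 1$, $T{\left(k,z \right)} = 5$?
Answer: $3$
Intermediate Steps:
$u{\left(y \right)} = -2 + y^{2} - y$
$t{\left(m,D \right)} = m + D^{2}$ ($t{\left(m,D \right)} = D^{2} + m = m + D^{2}$)
$3 Q{\left(t{\left(T{\left(-2,-5 \right)} - -3,u{\left(5 \right)} \right)} \right)} = 3 \cdot 1 = 3$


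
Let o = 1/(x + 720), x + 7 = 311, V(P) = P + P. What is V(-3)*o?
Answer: -3/512 ≈ -0.0058594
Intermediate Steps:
V(P) = 2*P
x = 304 (x = -7 + 311 = 304)
o = 1/1024 (o = 1/(304 + 720) = 1/1024 ≈ 0.00097656)
V(-3)*o = (2*(-3))*(1/1024) = -6*1/1024 = -3/512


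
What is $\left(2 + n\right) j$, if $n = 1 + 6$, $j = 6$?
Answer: $54$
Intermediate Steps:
$n = 7$
$\left(2 + n\right) j = \left(2 + 7\right) 6 = 9 \cdot 6 = 54$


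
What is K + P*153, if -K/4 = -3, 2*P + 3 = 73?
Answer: 5367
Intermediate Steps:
P = 35 (P = -3/2 + (½)*73 = -3/2 + 73/2 = 35)
K = 12 (K = -4*(-3) = 12)
K + P*153 = 12 + 35*153 = 12 + 5355 = 5367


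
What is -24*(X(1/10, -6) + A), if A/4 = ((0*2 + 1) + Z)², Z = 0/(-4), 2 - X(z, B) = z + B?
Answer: -1428/5 ≈ -285.60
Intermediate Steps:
X(z, B) = 2 - B - z (X(z, B) = 2 - (z + B) = 2 - (B + z) = 2 + (-B - z) = 2 - B - z)
Z = 0 (Z = 0*(-¼) = 0)
A = 4 (A = 4*((0*2 + 1) + 0)² = 4*((0 + 1) + 0)² = 4*(1 + 0)² = 4*1² = 4*1 = 4)
-24*(X(1/10, -6) + A) = -24*((2 - 1*(-6) - 1/10) + 4) = -24*((2 + 6 - 1/10) + 4) = -24*((2 + 6 - 1*⅒) + 4) = -24*((2 + 6 - ⅒) + 4) = -24*(79/10 + 4) = -24*119/10 = -1428/5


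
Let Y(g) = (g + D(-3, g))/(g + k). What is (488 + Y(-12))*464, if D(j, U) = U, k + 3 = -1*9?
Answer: 226896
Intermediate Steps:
k = -12 (k = -3 - 1*9 = -3 - 9 = -12)
Y(g) = 2*g/(-12 + g) (Y(g) = (g + g)/(g - 12) = (2*g)/(-12 + g) = 2*g/(-12 + g))
(488 + Y(-12))*464 = (488 + 2*(-12)/(-12 - 12))*464 = (488 + 2*(-12)/(-24))*464 = (488 + 2*(-12)*(-1/24))*464 = (488 + 1)*464 = 489*464 = 226896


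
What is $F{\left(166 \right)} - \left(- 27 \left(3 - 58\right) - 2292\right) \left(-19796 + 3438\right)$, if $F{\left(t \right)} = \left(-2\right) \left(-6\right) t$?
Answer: $-13198914$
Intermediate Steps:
$F{\left(t \right)} = 12 t$
$F{\left(166 \right)} - \left(- 27 \left(3 - 58\right) - 2292\right) \left(-19796 + 3438\right) = 12 \cdot 166 - \left(- 27 \left(3 - 58\right) - 2292\right) \left(-19796 + 3438\right) = 1992 - \left(\left(-27\right) \left(-55\right) - 2292\right) \left(-16358\right) = 1992 - \left(1485 - 2292\right) \left(-16358\right) = 1992 - \left(-807\right) \left(-16358\right) = 1992 - 13200906 = -13198914$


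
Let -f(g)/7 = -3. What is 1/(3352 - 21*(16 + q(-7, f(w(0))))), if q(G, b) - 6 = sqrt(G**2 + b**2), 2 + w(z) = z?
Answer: 289/813601 + 147*sqrt(10)/8136010 ≈ 0.00041235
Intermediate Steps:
w(z) = -2 + z
f(g) = 21 (f(g) = -7*(-3) = 21)
q(G, b) = 6 + sqrt(G**2 + b**2)
1/(3352 - 21*(16 + q(-7, f(w(0))))) = 1/(3352 - 21*(16 + (6 + sqrt((-7)**2 + 21**2)))) = 1/(3352 - 21*(16 + (6 + sqrt(49 + 441)))) = 1/(3352 - 21*(16 + (6 + sqrt(490)))) = 1/(3352 - 21*(16 + (6 + 7*sqrt(10)))) = 1/(3352 - 21*(22 + 7*sqrt(10))) = 1/(3352 + (-462 - 147*sqrt(10))) = 1/(2890 - 147*sqrt(10))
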